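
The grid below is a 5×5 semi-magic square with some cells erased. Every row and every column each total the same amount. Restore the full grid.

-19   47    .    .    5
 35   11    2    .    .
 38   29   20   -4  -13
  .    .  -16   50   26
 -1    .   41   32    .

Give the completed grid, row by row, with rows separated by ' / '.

-19 47 23 14 5 / 35 11 2 -22 44 / 38 29 20 -4 -13 / 17 -7 -16 50 26 / -1 -10 41 32 8

Row 3 is already complete: 38 + 29 + 20 + -4 + -13 = 70, so that is the magic constant.
Using column 1: -19 + 35 + 38 + (-1) + ? → (4,1) = 70 − 53 = 17.
From column 3, 70 − (2 + 20 + (-16) + 41) gives (1,3) = 23.
Row 1: -19 + 47 + 23 + 5 + ? = 70, so (1,4) = 14.
Row 4 must total 70; the given cells sum to 77, so (4,2) = -7.
Column 2 must total 70; the given cells sum to 80, so (5,2) = -10.
Column 4: 14 + (-4) + 50 + 32 + ? = 70, so (2,4) = -22.
Row 2: 35 + 11 + 2 + (-22) + ? = 70, so (2,5) = 44.
The remaining cell in row 5 is (5,5) = 70 − 62 = 8.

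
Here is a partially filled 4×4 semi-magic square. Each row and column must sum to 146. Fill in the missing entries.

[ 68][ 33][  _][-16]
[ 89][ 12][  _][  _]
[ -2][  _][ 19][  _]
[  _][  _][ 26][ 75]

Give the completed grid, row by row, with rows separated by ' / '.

The remaining cell in row 1 is (1,3) = 146 − 85 = 61.
Column 1 needs 146; the known cells sum to 155, so (4,1) = -9.
Using column 3: 61 + 19 + 26 + ? → (2,3) = 146 − 106 = 40.
Row 2 must total 146; the given cells sum to 141, so (2,4) = 5.
From row 4, 146 − (-9 + 26 + 75) gives (4,2) = 54.
Using column 2: 33 + 12 + 54 + ? → (3,2) = 146 − 99 = 47.
Column 4: -16 + 5 + 75 + ? = 146, so (3,4) = 82.

68 33 61 -16 / 89 12 40 5 / -2 47 19 82 / -9 54 26 75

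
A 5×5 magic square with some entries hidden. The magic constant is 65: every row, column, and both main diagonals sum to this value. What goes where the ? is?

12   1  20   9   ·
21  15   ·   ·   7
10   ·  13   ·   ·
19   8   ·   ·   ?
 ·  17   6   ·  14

5

The remaining cell in row 1 is (1,5) = 65 − 42 = 23.
Using column 1: 12 + 21 + 10 + 19 + ? → (5,1) = 65 − 62 = 3.
Column 2 must total 65; the given cells sum to 41, so (3,2) = 24.
The remaining cell in main diagonal is (4,4) = 65 − 54 = 11.
From anti-diagonal, 65 − (23 + 13 + 8 + 3) gives (2,4) = 18.
Row 2: 21 + 15 + 18 + 7 + ? = 65, so (2,3) = 4.
Row 5: 3 + 17 + 6 + 14 + ? = 65, so (5,4) = 25.
The remaining cell in column 3 is (4,3) = 65 − 43 = 22.
The remaining cell in column 4 is (3,4) = 65 − 63 = 2.
Using row 3: 10 + 24 + 13 + 2 + ? → (3,5) = 65 − 49 = 16.
Row 4: 19 + 8 + 22 + 11 + ? = 65, so (4,5) = 5.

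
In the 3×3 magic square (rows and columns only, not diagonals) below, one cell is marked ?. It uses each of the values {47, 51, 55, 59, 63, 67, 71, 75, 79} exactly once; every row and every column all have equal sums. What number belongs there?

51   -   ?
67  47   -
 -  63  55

The 9 entries sum to 567, so each line sums to 567/3 = 189.
The remaining cell in row 2 is (2,3) = 189 − 114 = 75.
Row 3 must total 189; the given cells sum to 118, so (3,1) = 71.
Using column 2: 47 + 63 + ? → (1,2) = 189 − 110 = 79.
The remaining cell in column 3 is (1,3) = 189 − 130 = 59.

59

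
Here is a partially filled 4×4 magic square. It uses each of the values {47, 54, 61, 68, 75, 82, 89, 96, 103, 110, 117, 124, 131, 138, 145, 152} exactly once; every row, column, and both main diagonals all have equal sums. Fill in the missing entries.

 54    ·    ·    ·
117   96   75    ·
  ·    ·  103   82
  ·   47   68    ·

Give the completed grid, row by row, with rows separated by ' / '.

54 131 152 61 / 117 96 75 110 / 89 124 103 82 / 138 47 68 145

The 16 entries sum to 1592, so each line sums to 1592/4 = 398.
From row 2, 398 − (117 + 96 + 75) gives (2,4) = 110.
From column 3, 398 − (75 + 103 + 68) gives (1,3) = 152.
The remaining cell in main diagonal is (4,4) = 398 − 253 = 145.
Row 4: 47 + 68 + 145 + ? = 398, so (4,1) = 138.
The remaining cell in column 1 is (3,1) = 398 − 309 = 89.
Column 4 needs 398; the known cells sum to 337, so (1,4) = 61.
Anti-diagonal must total 398; the given cells sum to 274, so (3,2) = 124.
Row 1 must total 398; the given cells sum to 267, so (1,2) = 131.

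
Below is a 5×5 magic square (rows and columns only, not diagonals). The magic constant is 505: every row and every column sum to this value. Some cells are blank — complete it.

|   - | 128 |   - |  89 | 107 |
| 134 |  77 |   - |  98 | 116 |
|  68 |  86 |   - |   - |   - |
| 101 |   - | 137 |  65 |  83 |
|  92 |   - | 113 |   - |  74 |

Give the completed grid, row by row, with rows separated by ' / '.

Row 2: 134 + 77 + 98 + 116 + ? = 505, so (2,3) = 80.
From row 4, 505 − (101 + 137 + 65 + 83) gives (4,2) = 119.
The remaining cell in column 1 is (1,1) = 505 − 395 = 110.
Using column 2: 128 + 77 + 86 + 119 + ? → (5,2) = 505 − 410 = 95.
From column 5, 505 − (107 + 116 + 83 + 74) gives (3,5) = 125.
Row 1 must total 505; the given cells sum to 434, so (1,3) = 71.
Using row 5: 92 + 95 + 113 + 74 + ? → (5,4) = 505 − 374 = 131.
Using column 3: 71 + 80 + 137 + 113 + ? → (3,3) = 505 − 401 = 104.
Column 4 needs 505; the known cells sum to 383, so (3,4) = 122.

110 128 71 89 107 / 134 77 80 98 116 / 68 86 104 122 125 / 101 119 137 65 83 / 92 95 113 131 74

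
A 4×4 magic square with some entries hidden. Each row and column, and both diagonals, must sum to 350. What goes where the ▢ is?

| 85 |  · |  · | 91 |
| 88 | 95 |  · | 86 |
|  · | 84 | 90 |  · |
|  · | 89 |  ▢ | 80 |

From row 2, 350 − (88 + 95 + 86) gives (2,3) = 81.
Column 2 must total 350; the given cells sum to 268, so (1,2) = 82.
Column 4 needs 350; the known cells sum to 257, so (3,4) = 93.
From anti-diagonal, 350 − (91 + 81 + 84) gives (4,1) = 94.
Row 1 must total 350; the given cells sum to 258, so (1,3) = 92.
Row 3 must total 350; the given cells sum to 267, so (3,1) = 83.
Row 4: 94 + 89 + 80 + ? = 350, so (4,3) = 87.

87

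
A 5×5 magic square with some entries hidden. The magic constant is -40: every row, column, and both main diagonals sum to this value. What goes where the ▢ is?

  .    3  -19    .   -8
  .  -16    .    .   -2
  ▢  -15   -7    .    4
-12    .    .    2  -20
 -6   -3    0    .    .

-18

From column 2, -40 − (3 + (-16) + (-15) + (-3)) gives (4,2) = -9.
Column 5 must total -40; the given cells sum to -26, so (5,5) = -14.
The remaining cell in main diagonal is (1,1) = -40 − (-35) = -5.
Using anti-diagonal: -8 + (-7) + (-9) + (-6) + ? → (2,4) = -40 − (-30) = -10.
From row 1, -40 − (-5 + 3 + (-19) + (-8)) gives (1,4) = -11.
Row 4 must total -40; the given cells sum to -39, so (4,3) = -1.
Row 5 needs -40; the known cells sum to -23, so (5,4) = -17.
Column 3 needs -40; the known cells sum to -27, so (2,3) = -13.
Column 4 must total -40; the given cells sum to -36, so (3,4) = -4.
Using row 2: -16 + (-13) + (-10) + (-2) + ? → (2,1) = -40 − (-41) = 1.
Row 3 must total -40; the given cells sum to -22, so (3,1) = -18.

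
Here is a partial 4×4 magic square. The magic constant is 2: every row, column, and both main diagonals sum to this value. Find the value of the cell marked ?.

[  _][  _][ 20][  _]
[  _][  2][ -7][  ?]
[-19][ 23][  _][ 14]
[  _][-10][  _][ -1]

Row 3 needs 2; the known cells sum to 18, so (3,3) = -16.
From column 2, 2 − (2 + 23 + (-10)) gives (1,2) = -13.
Column 3 needs 2; the known cells sum to -3, so (4,3) = 5.
Using main diagonal: 2 + (-16) + (-1) + ? → (1,1) = 2 − (-15) = 17.
The remaining cell in row 1 is (1,4) = 2 − 24 = -22.
From row 4, 2 − (-10 + 5 + (-1)) gives (4,1) = 8.
From column 1, 2 − (17 + (-19) + 8) gives (2,1) = -4.
The remaining cell in column 4 is (2,4) = 2 − (-9) = 11.

11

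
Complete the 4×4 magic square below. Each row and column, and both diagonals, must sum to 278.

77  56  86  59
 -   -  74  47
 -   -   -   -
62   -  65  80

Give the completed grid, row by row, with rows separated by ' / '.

Row 4: 62 + 65 + 80 + ? = 278, so (4,2) = 71.
Column 3 needs 278; the known cells sum to 225, so (3,3) = 53.
From column 4, 278 − (59 + 47 + 80) gives (3,4) = 92.
Using main diagonal: 77 + 53 + 80 + ? → (2,2) = 278 − 210 = 68.
Using anti-diagonal: 59 + 74 + 62 + ? → (3,2) = 278 − 195 = 83.
Row 2: 68 + 74 + 47 + ? = 278, so (2,1) = 89.
The remaining cell in row 3 is (3,1) = 278 − 228 = 50.

77 56 86 59 / 89 68 74 47 / 50 83 53 92 / 62 71 65 80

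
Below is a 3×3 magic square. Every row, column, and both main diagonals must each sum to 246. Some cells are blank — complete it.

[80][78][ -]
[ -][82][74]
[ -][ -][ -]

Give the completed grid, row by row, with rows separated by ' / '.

Using row 1: 80 + 78 + ? → (1,3) = 246 − 158 = 88.
From row 2, 246 − (82 + 74) gives (2,1) = 90.
Using column 1: 80 + 90 + ? → (3,1) = 246 − 170 = 76.
From column 2, 246 − (78 + 82) gives (3,2) = 86.
From column 3, 246 − (88 + 74) gives (3,3) = 84.

80 78 88 / 90 82 74 / 76 86 84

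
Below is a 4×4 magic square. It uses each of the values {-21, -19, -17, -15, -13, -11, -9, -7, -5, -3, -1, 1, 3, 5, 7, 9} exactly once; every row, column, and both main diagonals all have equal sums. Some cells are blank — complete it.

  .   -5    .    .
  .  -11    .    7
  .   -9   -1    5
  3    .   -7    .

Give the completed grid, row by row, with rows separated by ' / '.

The 16 entries sum to -96, so each line sums to -96/4 = -24.
Using row 3: -9 + (-1) + 5 + ? → (3,1) = -24 − (-5) = -19.
Column 2 must total -24; the given cells sum to -25, so (4,2) = 1.
Row 4 needs -24; the known cells sum to -3, so (4,4) = -21.
From column 4, -24 − (7 + 5 + (-21)) gives (1,4) = -15.
Main diagonal: -11 + (-1) + (-21) + ? = -24, so (1,1) = 9.
From anti-diagonal, -24 − (-15 + (-9) + 3) gives (2,3) = -3.
From row 1, -24 − (9 + (-5) + (-15)) gives (1,3) = -13.
The remaining cell in row 2 is (2,1) = -24 − (-7) = -17.

9 -5 -13 -15 / -17 -11 -3 7 / -19 -9 -1 5 / 3 1 -7 -21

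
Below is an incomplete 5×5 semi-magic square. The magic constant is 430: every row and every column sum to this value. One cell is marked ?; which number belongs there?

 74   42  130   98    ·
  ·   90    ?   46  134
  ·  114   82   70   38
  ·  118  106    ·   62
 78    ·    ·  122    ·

Row 1 needs 430; the known cells sum to 344, so (1,5) = 86.
Row 3: 114 + 82 + 70 + 38 + ? = 430, so (3,1) = 126.
Using column 2: 42 + 90 + 114 + 118 + ? → (5,2) = 430 − 364 = 66.
Using column 4: 98 + 46 + 70 + 122 + ? → (4,4) = 430 − 336 = 94.
Using column 5: 86 + 134 + 38 + 62 + ? → (5,5) = 430 − 320 = 110.
The remaining cell in row 4 is (4,1) = 430 − 380 = 50.
Row 5: 78 + 66 + 122 + 110 + ? = 430, so (5,3) = 54.
Column 1 needs 430; the known cells sum to 328, so (2,1) = 102.
The remaining cell in column 3 is (2,3) = 430 − 372 = 58.

58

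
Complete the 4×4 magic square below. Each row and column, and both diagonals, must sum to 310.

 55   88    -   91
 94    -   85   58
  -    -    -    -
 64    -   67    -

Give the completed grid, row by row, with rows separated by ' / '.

55 88 76 91 / 94 73 85 58 / 97 70 82 61 / 64 79 67 100

Row 1 needs 310; the known cells sum to 234, so (1,3) = 76.
Row 2: 94 + 85 + 58 + ? = 310, so (2,2) = 73.
Column 1 must total 310; the given cells sum to 213, so (3,1) = 97.
Column 3: 76 + 85 + 67 + ? = 310, so (3,3) = 82.
The remaining cell in main diagonal is (4,4) = 310 − 210 = 100.
Using anti-diagonal: 91 + 85 + 64 + ? → (3,2) = 310 − 240 = 70.
Row 3 needs 310; the known cells sum to 249, so (3,4) = 61.
The remaining cell in row 4 is (4,2) = 310 − 231 = 79.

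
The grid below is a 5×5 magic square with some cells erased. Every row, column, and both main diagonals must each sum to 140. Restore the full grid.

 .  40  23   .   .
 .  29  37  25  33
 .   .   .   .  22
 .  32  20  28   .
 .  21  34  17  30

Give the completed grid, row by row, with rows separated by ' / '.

27 40 23 31 19 / 16 29 37 25 33 / 35 18 26 39 22 / 24 32 20 28 36 / 38 21 34 17 30

Row 2: 29 + 37 + 25 + 33 + ? = 140, so (2,1) = 16.
Using row 5: 21 + 34 + 17 + 30 + ? → (5,1) = 140 − 102 = 38.
Using column 2: 40 + 29 + 32 + 21 + ? → (3,2) = 140 − 122 = 18.
The remaining cell in column 3 is (3,3) = 140 − 114 = 26.
Main diagonal must total 140; the given cells sum to 113, so (1,1) = 27.
Anti-diagonal: 25 + 26 + 32 + 38 + ? = 140, so (1,5) = 19.
The remaining cell in row 1 is (1,4) = 140 − 109 = 31.
The remaining cell in column 4 is (3,4) = 140 − 101 = 39.
Column 5 must total 140; the given cells sum to 104, so (4,5) = 36.
Row 3 must total 140; the given cells sum to 105, so (3,1) = 35.
Row 4 needs 140; the known cells sum to 116, so (4,1) = 24.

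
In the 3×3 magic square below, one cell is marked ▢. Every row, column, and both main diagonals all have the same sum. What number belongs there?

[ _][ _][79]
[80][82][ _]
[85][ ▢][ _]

Anti-diagonal is complete and sums to 246; that is the magic constant.
Row 2 needs 246; the known cells sum to 162, so (2,3) = 84.
The remaining cell in column 1 is (1,1) = 246 − 165 = 81.
Column 3 must total 246; the given cells sum to 163, so (3,3) = 83.
The remaining cell in row 1 is (1,2) = 246 − 160 = 86.
From row 3, 246 − (85 + 83) gives (3,2) = 78.

78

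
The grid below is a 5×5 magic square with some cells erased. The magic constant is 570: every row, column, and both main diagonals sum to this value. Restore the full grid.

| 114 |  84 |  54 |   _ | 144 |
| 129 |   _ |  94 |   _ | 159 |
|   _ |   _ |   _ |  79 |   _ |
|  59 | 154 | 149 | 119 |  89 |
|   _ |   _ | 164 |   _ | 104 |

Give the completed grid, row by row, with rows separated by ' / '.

Row 1 needs 570; the known cells sum to 396, so (1,4) = 174.
Column 3: 54 + 94 + 149 + 164 + ? = 570, so (3,3) = 109.
The remaining cell in column 5 is (3,5) = 570 − 496 = 74.
From main diagonal, 570 − (114 + 109 + 119 + 104) gives (2,2) = 124.
From row 2, 570 − (129 + 124 + 94 + 159) gives (2,4) = 64.
Column 4 needs 570; the known cells sum to 436, so (5,4) = 134.
Anti-diagonal needs 570; the known cells sum to 471, so (5,1) = 99.
Using row 5: 99 + 164 + 134 + 104 + ? → (5,2) = 570 − 501 = 69.
Column 1: 114 + 129 + 59 + 99 + ? = 570, so (3,1) = 169.
Column 2: 84 + 124 + 154 + 69 + ? = 570, so (3,2) = 139.

114 84 54 174 144 / 129 124 94 64 159 / 169 139 109 79 74 / 59 154 149 119 89 / 99 69 164 134 104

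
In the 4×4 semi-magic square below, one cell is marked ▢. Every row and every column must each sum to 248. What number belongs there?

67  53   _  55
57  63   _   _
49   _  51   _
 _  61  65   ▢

47

From row 1, 248 − (67 + 53 + 55) gives (1,3) = 73.
The remaining cell in column 1 is (4,1) = 248 − 173 = 75.
Column 2 must total 248; the given cells sum to 177, so (3,2) = 71.
From column 3, 248 − (73 + 51 + 65) gives (2,3) = 59.
From row 2, 248 − (57 + 63 + 59) gives (2,4) = 69.
Row 3: 49 + 71 + 51 + ? = 248, so (3,4) = 77.
Using row 4: 75 + 61 + 65 + ? → (4,4) = 248 − 201 = 47.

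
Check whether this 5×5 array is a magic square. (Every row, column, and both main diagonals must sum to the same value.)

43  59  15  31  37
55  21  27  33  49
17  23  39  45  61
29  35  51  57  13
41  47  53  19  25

Row 1: 43 + 59 + 15 + 31 + 37 = 185.
Row 2: 55 + 21 + 27 + 33 + 49 = 185.
Row 3: 17 + 23 + 39 + 45 + 61 = 185.
Row 4: 29 + 35 + 51 + 57 + 13 = 185.
Row 5: 41 + 47 + 53 + 19 + 25 = 185.
Column 1: 43 + 55 + 17 + 29 + 41 = 185.
Column 2: 59 + 21 + 23 + 35 + 47 = 185.
Column 3: 15 + 27 + 39 + 51 + 53 = 185.
Column 4: 31 + 33 + 45 + 57 + 19 = 185.
Column 5: 37 + 49 + 61 + 13 + 25 = 185.
Main diagonal: 43 + 21 + 39 + 57 + 25 = 185.
Anti-diagonal: 37 + 33 + 39 + 35 + 41 = 185.
All lines sum to 185.

Yes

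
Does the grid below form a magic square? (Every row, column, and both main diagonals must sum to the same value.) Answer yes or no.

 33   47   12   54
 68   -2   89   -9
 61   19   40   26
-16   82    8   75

No — row 4 sums to 149 but column 2 sums to 146.

Row 1: 33 + 47 + 12 + 54 = 146.
Row 2: 68 + (-2) + 89 + (-9) = 146.
Row 3: 61 + 19 + 40 + 26 = 146.
Row 4: -16 + 82 + 8 + 75 = 149.
Column 1: 33 + 68 + 61 + (-16) = 146.
Column 2: 47 + (-2) + 19 + 82 = 146.
Column 3: 12 + 89 + 40 + 8 = 149.
Column 4: 54 + (-9) + 26 + 75 = 146.
Main diagonal: 33 + (-2) + 40 + 75 = 146.
Anti-diagonal: 54 + 89 + 19 + (-16) = 146.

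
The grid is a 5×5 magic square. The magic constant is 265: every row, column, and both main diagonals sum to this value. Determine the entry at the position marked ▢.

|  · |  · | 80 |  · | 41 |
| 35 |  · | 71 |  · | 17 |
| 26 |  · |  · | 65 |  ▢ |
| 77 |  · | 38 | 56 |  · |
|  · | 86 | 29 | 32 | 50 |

Row 5 must total 265; the given cells sum to 197, so (5,1) = 68.
Column 1: 35 + 26 + 77 + 68 + ? = 265, so (1,1) = 59.
Column 3 must total 265; the given cells sum to 218, so (3,3) = 47.
From main diagonal, 265 − (59 + 47 + 56 + 50) gives (2,2) = 53.
Using row 2: 35 + 53 + 71 + 17 + ? → (2,4) = 265 − 176 = 89.
From column 4, 265 − (89 + 65 + 56 + 32) gives (1,4) = 23.
Anti-diagonal needs 265; the known cells sum to 245, so (4,2) = 20.
Using row 1: 59 + 80 + 23 + 41 + ? → (1,2) = 265 − 203 = 62.
Row 4: 77 + 20 + 38 + 56 + ? = 265, so (4,5) = 74.
From column 2, 265 − (62 + 53 + 20 + 86) gives (3,2) = 44.
Using column 5: 41 + 17 + 74 + 50 + ? → (3,5) = 265 − 182 = 83.

83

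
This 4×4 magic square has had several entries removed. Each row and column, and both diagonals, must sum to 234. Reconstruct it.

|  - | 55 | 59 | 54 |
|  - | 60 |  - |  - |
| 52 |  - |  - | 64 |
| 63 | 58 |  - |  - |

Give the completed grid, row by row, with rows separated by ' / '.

66 55 59 54 / 53 60 56 65 / 52 61 57 64 / 63 58 62 51

From row 1, 234 − (55 + 59 + 54) gives (1,1) = 66.
Column 1 must total 234; the given cells sum to 181, so (2,1) = 53.
Using column 2: 55 + 60 + 58 + ? → (3,2) = 234 − 173 = 61.
Anti-diagonal needs 234; the known cells sum to 178, so (2,3) = 56.
Row 2 needs 234; the known cells sum to 169, so (2,4) = 65.
From row 3, 234 − (52 + 61 + 64) gives (3,3) = 57.
Column 3 must total 234; the given cells sum to 172, so (4,3) = 62.
From column 4, 234 − (54 + 65 + 64) gives (4,4) = 51.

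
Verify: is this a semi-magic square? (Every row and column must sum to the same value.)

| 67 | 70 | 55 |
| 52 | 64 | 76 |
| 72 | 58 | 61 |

Row 1: 67 + 70 + 55 = 192.
Row 2: 52 + 64 + 76 = 192.
Row 3: 72 + 58 + 61 = 191.
Column 1: 67 + 52 + 72 = 191.
Column 2: 70 + 64 + 58 = 192.
Column 3: 55 + 76 + 61 = 192.

No — row 3 sums to 191 but row 1 sums to 192.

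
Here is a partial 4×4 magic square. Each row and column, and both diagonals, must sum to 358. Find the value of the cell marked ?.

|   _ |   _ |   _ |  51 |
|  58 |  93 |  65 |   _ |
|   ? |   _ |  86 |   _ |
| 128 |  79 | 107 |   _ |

Row 2: 58 + 93 + 65 + ? = 358, so (2,4) = 142.
The remaining cell in row 4 is (4,4) = 358 − 314 = 44.
Using column 3: 65 + 86 + 107 + ? → (1,3) = 358 − 258 = 100.
Column 4 must total 358; the given cells sum to 237, so (3,4) = 121.
From main diagonal, 358 − (93 + 86 + 44) gives (1,1) = 135.
Anti-diagonal needs 358; the known cells sum to 244, so (3,2) = 114.
Row 1: 135 + 100 + 51 + ? = 358, so (1,2) = 72.
From row 3, 358 − (114 + 86 + 121) gives (3,1) = 37.

37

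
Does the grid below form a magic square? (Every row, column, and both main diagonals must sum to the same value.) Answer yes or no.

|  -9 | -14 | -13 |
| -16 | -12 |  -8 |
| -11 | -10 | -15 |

Yes

Row 1: -9 + (-14) + (-13) = -36.
Row 2: -16 + (-12) + (-8) = -36.
Row 3: -11 + (-10) + (-15) = -36.
Column 1: -9 + (-16) + (-11) = -36.
Column 2: -14 + (-12) + (-10) = -36.
Column 3: -13 + (-8) + (-15) = -36.
Main diagonal: -9 + (-12) + (-15) = -36.
Anti-diagonal: -13 + (-12) + (-11) = -36.
All lines sum to -36.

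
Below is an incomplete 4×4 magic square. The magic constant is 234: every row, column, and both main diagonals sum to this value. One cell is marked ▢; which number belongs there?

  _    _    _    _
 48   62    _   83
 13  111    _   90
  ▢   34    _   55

Using row 2: 48 + 62 + 83 + ? → (2,3) = 234 − 193 = 41.
From row 3, 234 − (13 + 111 + 90) gives (3,3) = 20.
The remaining cell in column 2 is (1,2) = 234 − 207 = 27.
Column 4: 83 + 90 + 55 + ? = 234, so (1,4) = 6.
From main diagonal, 234 − (62 + 20 + 55) gives (1,1) = 97.
From anti-diagonal, 234 − (6 + 41 + 111) gives (4,1) = 76.

76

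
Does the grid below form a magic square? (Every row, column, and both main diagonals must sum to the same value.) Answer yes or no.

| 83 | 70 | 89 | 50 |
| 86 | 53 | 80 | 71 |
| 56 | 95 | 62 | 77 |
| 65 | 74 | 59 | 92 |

No — anti-diagonal sums to 290 but column 2 sums to 292.

Row 1: 83 + 70 + 89 + 50 = 292.
Row 2: 86 + 53 + 80 + 71 = 290.
Row 3: 56 + 95 + 62 + 77 = 290.
Row 4: 65 + 74 + 59 + 92 = 290.
Column 1: 83 + 86 + 56 + 65 = 290.
Column 2: 70 + 53 + 95 + 74 = 292.
Column 3: 89 + 80 + 62 + 59 = 290.
Column 4: 50 + 71 + 77 + 92 = 290.
Main diagonal: 83 + 53 + 62 + 92 = 290.
Anti-diagonal: 50 + 80 + 95 + 65 = 290.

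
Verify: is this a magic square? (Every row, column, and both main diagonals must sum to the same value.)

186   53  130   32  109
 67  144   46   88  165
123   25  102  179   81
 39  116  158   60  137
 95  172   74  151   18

Row 1: 186 + 53 + 130 + 32 + 109 = 510.
Row 2: 67 + 144 + 46 + 88 + 165 = 510.
Row 3: 123 + 25 + 102 + 179 + 81 = 510.
Row 4: 39 + 116 + 158 + 60 + 137 = 510.
Row 5: 95 + 172 + 74 + 151 + 18 = 510.
Column 1: 186 + 67 + 123 + 39 + 95 = 510.
Column 2: 53 + 144 + 25 + 116 + 172 = 510.
Column 3: 130 + 46 + 102 + 158 + 74 = 510.
Column 4: 32 + 88 + 179 + 60 + 151 = 510.
Column 5: 109 + 165 + 81 + 137 + 18 = 510.
Main diagonal: 186 + 144 + 102 + 60 + 18 = 510.
Anti-diagonal: 109 + 88 + 102 + 116 + 95 = 510.
All lines sum to 510.

Yes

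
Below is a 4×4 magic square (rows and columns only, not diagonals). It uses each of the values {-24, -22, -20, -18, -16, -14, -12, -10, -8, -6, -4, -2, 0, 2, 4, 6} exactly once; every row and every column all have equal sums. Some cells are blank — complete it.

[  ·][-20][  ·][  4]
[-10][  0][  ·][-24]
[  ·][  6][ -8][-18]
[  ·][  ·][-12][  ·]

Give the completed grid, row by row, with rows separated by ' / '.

The 16 entries sum to -144, so each line sums to -144/4 = -36.
The remaining cell in row 2 is (2,3) = -36 − (-34) = -2.
The remaining cell in row 3 is (3,1) = -36 − (-20) = -16.
Column 2 must total -36; the given cells sum to -14, so (4,2) = -22.
Column 3 must total -36; the given cells sum to -22, so (1,3) = -14.
Column 4 must total -36; the given cells sum to -38, so (4,4) = 2.
Using row 1: -20 + (-14) + 4 + ? → (1,1) = -36 − (-30) = -6.
The remaining cell in row 4 is (4,1) = -36 − (-32) = -4.

-6 -20 -14 4 / -10 0 -2 -24 / -16 6 -8 -18 / -4 -22 -12 2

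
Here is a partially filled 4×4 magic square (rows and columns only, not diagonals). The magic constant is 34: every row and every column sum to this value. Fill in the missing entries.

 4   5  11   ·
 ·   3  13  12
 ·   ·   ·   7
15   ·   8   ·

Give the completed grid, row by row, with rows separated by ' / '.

4 5 11 14 / 6 3 13 12 / 9 16 2 7 / 15 10 8 1

From row 1, 34 − (4 + 5 + 11) gives (1,4) = 14.
The remaining cell in row 2 is (2,1) = 34 − 28 = 6.
Column 1 needs 34; the known cells sum to 25, so (3,1) = 9.
Column 3 needs 34; the known cells sum to 32, so (3,3) = 2.
Column 4: 14 + 12 + 7 + ? = 34, so (4,4) = 1.
Row 3 needs 34; the known cells sum to 18, so (3,2) = 16.
Row 4 needs 34; the known cells sum to 24, so (4,2) = 10.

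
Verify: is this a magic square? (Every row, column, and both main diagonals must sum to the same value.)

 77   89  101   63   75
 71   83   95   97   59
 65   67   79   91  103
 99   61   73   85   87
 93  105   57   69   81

Yes

Row 1: 77 + 89 + 101 + 63 + 75 = 405.
Row 2: 71 + 83 + 95 + 97 + 59 = 405.
Row 3: 65 + 67 + 79 + 91 + 103 = 405.
Row 4: 99 + 61 + 73 + 85 + 87 = 405.
Row 5: 93 + 105 + 57 + 69 + 81 = 405.
Column 1: 77 + 71 + 65 + 99 + 93 = 405.
Column 2: 89 + 83 + 67 + 61 + 105 = 405.
Column 3: 101 + 95 + 79 + 73 + 57 = 405.
Column 4: 63 + 97 + 91 + 85 + 69 = 405.
Column 5: 75 + 59 + 103 + 87 + 81 = 405.
Main diagonal: 77 + 83 + 79 + 85 + 81 = 405.
Anti-diagonal: 75 + 97 + 79 + 61 + 93 = 405.
All lines sum to 405.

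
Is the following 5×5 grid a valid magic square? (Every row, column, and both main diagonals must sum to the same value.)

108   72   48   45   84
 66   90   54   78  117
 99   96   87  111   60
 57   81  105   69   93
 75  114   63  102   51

No — column 3 sums to 357 but row 5 sums to 405.

Row 1: 108 + 72 + 48 + 45 + 84 = 357.
Row 2: 66 + 90 + 54 + 78 + 117 = 405.
Row 3: 99 + 96 + 87 + 111 + 60 = 453.
Row 4: 57 + 81 + 105 + 69 + 93 = 405.
Row 5: 75 + 114 + 63 + 102 + 51 = 405.
Column 1: 108 + 66 + 99 + 57 + 75 = 405.
Column 2: 72 + 90 + 96 + 81 + 114 = 453.
Column 3: 48 + 54 + 87 + 105 + 63 = 357.
Column 4: 45 + 78 + 111 + 69 + 102 = 405.
Column 5: 84 + 117 + 60 + 93 + 51 = 405.
Main diagonal: 108 + 90 + 87 + 69 + 51 = 405.
Anti-diagonal: 84 + 78 + 87 + 81 + 75 = 405.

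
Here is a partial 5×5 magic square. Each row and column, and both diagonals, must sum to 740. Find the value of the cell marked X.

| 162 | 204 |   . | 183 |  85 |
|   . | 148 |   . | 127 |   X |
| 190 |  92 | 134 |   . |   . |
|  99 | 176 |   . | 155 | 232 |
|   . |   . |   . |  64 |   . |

169

Row 1 must total 740; the given cells sum to 634, so (1,3) = 106.
The remaining cell in row 4 is (4,3) = 740 − 662 = 78.
Column 2 needs 740; the known cells sum to 620, so (5,2) = 120.
The remaining cell in column 4 is (3,4) = 740 − 529 = 211.
Using main diagonal: 162 + 148 + 134 + 155 + ? → (5,5) = 740 − 599 = 141.
Anti-diagonal: 85 + 127 + 134 + 176 + ? = 740, so (5,1) = 218.
Using row 3: 190 + 92 + 134 + 211 + ? → (3,5) = 740 − 627 = 113.
Row 5: 218 + 120 + 64 + 141 + ? = 740, so (5,3) = 197.
Using column 1: 162 + 190 + 99 + 218 + ? → (2,1) = 740 − 669 = 71.
Column 3: 106 + 134 + 78 + 197 + ? = 740, so (2,3) = 225.
The remaining cell in column 5 is (2,5) = 740 − 571 = 169.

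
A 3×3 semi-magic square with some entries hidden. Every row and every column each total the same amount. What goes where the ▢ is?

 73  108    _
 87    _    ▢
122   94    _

115

Column 1 is complete and sums to 282; that is the magic constant.
The remaining cell in row 1 is (1,3) = 282 − 181 = 101.
Using row 3: 122 + 94 + ? → (3,3) = 282 − 216 = 66.
Using column 2: 108 + 94 + ? → (2,2) = 282 − 202 = 80.
Column 3 must total 282; the given cells sum to 167, so (2,3) = 115.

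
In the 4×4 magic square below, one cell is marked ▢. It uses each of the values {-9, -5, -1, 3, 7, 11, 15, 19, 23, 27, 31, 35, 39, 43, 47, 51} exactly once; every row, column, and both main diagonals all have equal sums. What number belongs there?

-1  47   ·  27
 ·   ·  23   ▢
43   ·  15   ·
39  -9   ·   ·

7

The 16 entries sum to 336, so each line sums to 336/4 = 84.
Row 1 must total 84; the given cells sum to 73, so (1,3) = 11.
The remaining cell in column 1 is (2,1) = 84 − 81 = 3.
Using column 3: 11 + 23 + 15 + ? → (4,3) = 84 − 49 = 35.
Anti-diagonal: 27 + 23 + 39 + ? = 84, so (3,2) = -5.
Using row 3: 43 + (-5) + 15 + ? → (3,4) = 84 − 53 = 31.
Row 4: 39 + (-9) + 35 + ? = 84, so (4,4) = 19.
The remaining cell in column 2 is (2,2) = 84 − 33 = 51.
Column 4 needs 84; the known cells sum to 77, so (2,4) = 7.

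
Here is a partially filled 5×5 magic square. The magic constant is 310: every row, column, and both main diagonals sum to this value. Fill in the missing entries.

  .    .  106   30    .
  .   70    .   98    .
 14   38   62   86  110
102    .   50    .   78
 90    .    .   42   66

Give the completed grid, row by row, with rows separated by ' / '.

Column 4: 30 + 98 + 86 + 42 + ? = 310, so (4,4) = 54.
Main diagonal needs 310; the known cells sum to 252, so (1,1) = 58.
The remaining cell in row 4 is (4,2) = 310 − 284 = 26.
Column 1 must total 310; the given cells sum to 264, so (2,1) = 46.
Anti-diagonal: 98 + 62 + 26 + 90 + ? = 310, so (1,5) = 34.
Row 1 must total 310; the given cells sum to 228, so (1,2) = 82.
Column 2 needs 310; the known cells sum to 216, so (5,2) = 94.
Column 5: 34 + 110 + 78 + 66 + ? = 310, so (2,5) = 22.
The remaining cell in row 2 is (2,3) = 310 − 236 = 74.
The remaining cell in row 5 is (5,3) = 310 − 292 = 18.

58 82 106 30 34 / 46 70 74 98 22 / 14 38 62 86 110 / 102 26 50 54 78 / 90 94 18 42 66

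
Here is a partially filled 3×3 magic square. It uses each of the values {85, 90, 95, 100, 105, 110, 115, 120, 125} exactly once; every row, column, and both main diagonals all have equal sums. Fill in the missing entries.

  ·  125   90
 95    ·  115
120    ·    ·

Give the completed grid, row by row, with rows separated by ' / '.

100 125 90 / 95 105 115 / 120 85 110

The 9 entries sum to 945, so each line sums to 945/3 = 315.
Using row 1: 125 + 90 + ? → (1,1) = 315 − 215 = 100.
From row 2, 315 − (95 + 115) gives (2,2) = 105.
Column 2: 125 + 105 + ? = 315, so (3,2) = 85.
Using column 3: 90 + 115 + ? → (3,3) = 315 − 205 = 110.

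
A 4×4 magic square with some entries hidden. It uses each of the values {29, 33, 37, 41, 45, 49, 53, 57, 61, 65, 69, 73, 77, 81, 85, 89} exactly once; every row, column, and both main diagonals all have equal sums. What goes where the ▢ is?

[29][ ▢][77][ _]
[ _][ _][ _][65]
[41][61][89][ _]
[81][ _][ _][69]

73

The 16 entries sum to 944, so each line sums to 944/4 = 236.
The remaining cell in row 3 is (3,4) = 236 − 191 = 45.
Column 1 must total 236; the given cells sum to 151, so (2,1) = 85.
Column 4 needs 236; the known cells sum to 179, so (1,4) = 57.
Main diagonal needs 236; the known cells sum to 187, so (2,2) = 49.
From anti-diagonal, 236 − (57 + 61 + 81) gives (2,3) = 37.
From row 1, 236 − (29 + 77 + 57) gives (1,2) = 73.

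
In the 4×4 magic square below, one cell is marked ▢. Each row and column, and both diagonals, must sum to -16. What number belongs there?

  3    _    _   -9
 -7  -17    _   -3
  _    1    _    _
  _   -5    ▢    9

Row 2 must total -16; the given cells sum to -27, so (2,3) = 11.
Column 2 must total -16; the given cells sum to -21, so (1,2) = 5.
From column 4, -16 − (-9 + (-3) + 9) gives (3,4) = -13.
Using main diagonal: 3 + (-17) + 9 + ? → (3,3) = -16 − (-5) = -11.
Anti-diagonal: -9 + 11 + 1 + ? = -16, so (4,1) = -19.
Row 1 must total -16; the given cells sum to -1, so (1,3) = -15.
The remaining cell in row 3 is (3,1) = -16 − (-23) = 7.
Row 4 must total -16; the given cells sum to -15, so (4,3) = -1.

-1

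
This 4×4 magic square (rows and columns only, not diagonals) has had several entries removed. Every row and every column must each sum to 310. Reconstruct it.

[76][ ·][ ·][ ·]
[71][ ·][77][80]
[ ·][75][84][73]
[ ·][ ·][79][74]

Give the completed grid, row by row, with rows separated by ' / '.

76 81 70 83 / 71 82 77 80 / 78 75 84 73 / 85 72 79 74

Row 2 must total 310; the given cells sum to 228, so (2,2) = 82.
Row 3 needs 310; the known cells sum to 232, so (3,1) = 78.
From column 1, 310 − (76 + 71 + 78) gives (4,1) = 85.
Column 3: 77 + 84 + 79 + ? = 310, so (1,3) = 70.
Column 4 needs 310; the known cells sum to 227, so (1,4) = 83.
Row 1 must total 310; the given cells sum to 229, so (1,2) = 81.
Row 4 must total 310; the given cells sum to 238, so (4,2) = 72.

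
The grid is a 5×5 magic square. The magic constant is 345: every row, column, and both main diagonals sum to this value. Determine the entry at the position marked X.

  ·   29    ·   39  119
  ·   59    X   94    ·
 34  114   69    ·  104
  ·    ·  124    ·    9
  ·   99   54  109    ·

From row 3, 345 − (34 + 114 + 69 + 104) gives (3,4) = 24.
Column 2: 29 + 59 + 114 + 99 + ? = 345, so (4,2) = 44.
Using column 4: 39 + 94 + 24 + 109 + ? → (4,4) = 345 − 266 = 79.
Anti-diagonal: 119 + 94 + 69 + 44 + ? = 345, so (5,1) = 19.
The remaining cell in row 4 is (4,1) = 345 − 256 = 89.
Row 5 must total 345; the given cells sum to 281, so (5,5) = 64.
The remaining cell in column 5 is (2,5) = 345 − 296 = 49.
Main diagonal needs 345; the known cells sum to 271, so (1,1) = 74.
The remaining cell in row 1 is (1,3) = 345 − 261 = 84.
Column 1 must total 345; the given cells sum to 216, so (2,1) = 129.
Column 3: 84 + 69 + 124 + 54 + ? = 345, so (2,3) = 14.

14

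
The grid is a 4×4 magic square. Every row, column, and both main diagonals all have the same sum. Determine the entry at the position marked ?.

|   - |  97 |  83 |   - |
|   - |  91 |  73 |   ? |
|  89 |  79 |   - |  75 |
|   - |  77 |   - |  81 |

Column 2 is complete and sums to 344; that is the magic constant.
Row 3 needs 344; the known cells sum to 243, so (3,3) = 101.
Column 3: 83 + 73 + 101 + ? = 344, so (4,3) = 87.
Main diagonal must total 344; the given cells sum to 273, so (1,1) = 71.
Row 1 needs 344; the known cells sum to 251, so (1,4) = 93.
From row 4, 344 − (77 + 87 + 81) gives (4,1) = 99.
Using column 1: 71 + 89 + 99 + ? → (2,1) = 344 − 259 = 85.
From column 4, 344 − (93 + 75 + 81) gives (2,4) = 95.

95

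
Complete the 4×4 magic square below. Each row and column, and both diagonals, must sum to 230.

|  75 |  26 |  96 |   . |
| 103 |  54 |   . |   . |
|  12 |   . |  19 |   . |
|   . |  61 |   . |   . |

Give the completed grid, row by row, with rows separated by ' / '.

The remaining cell in row 1 is (1,4) = 230 − 197 = 33.
From column 1, 230 − (75 + 103 + 12) gives (4,1) = 40.
The remaining cell in column 2 is (3,2) = 230 − 141 = 89.
Main diagonal: 75 + 54 + 19 + ? = 230, so (4,4) = 82.
From anti-diagonal, 230 − (33 + 89 + 40) gives (2,3) = 68.
Using row 2: 103 + 54 + 68 + ? → (2,4) = 230 − 225 = 5.
Row 3: 12 + 89 + 19 + ? = 230, so (3,4) = 110.
Using row 4: 40 + 61 + 82 + ? → (4,3) = 230 − 183 = 47.

75 26 96 33 / 103 54 68 5 / 12 89 19 110 / 40 61 47 82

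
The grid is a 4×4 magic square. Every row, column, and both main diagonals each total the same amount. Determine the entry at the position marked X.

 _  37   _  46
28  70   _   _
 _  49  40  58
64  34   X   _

Column 2 is complete and sums to 190; that is the magic constant.
From row 3, 190 − (49 + 40 + 58) gives (3,1) = 43.
Column 1 must total 190; the given cells sum to 135, so (1,1) = 55.
Main diagonal must total 190; the given cells sum to 165, so (4,4) = 25.
From anti-diagonal, 190 − (46 + 49 + 64) gives (2,3) = 31.
The remaining cell in row 1 is (1,3) = 190 − 138 = 52.
Using row 2: 28 + 70 + 31 + ? → (2,4) = 190 − 129 = 61.
From row 4, 190 − (64 + 34 + 25) gives (4,3) = 67.

67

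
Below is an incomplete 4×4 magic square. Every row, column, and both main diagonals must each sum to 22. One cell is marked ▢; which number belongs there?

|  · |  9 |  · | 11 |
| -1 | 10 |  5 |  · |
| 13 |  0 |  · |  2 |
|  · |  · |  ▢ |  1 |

12

The remaining cell in row 2 is (2,4) = 22 − 14 = 8.
Row 3 must total 22; the given cells sum to 15, so (3,3) = 7.
From column 2, 22 − (9 + 10 + 0) gives (4,2) = 3.
Main diagonal: 10 + 7 + 1 + ? = 22, so (1,1) = 4.
Using anti-diagonal: 11 + 5 + 0 + ? → (4,1) = 22 − 16 = 6.
Row 1 must total 22; the given cells sum to 24, so (1,3) = -2.
Using row 4: 6 + 3 + 1 + ? → (4,3) = 22 − 10 = 12.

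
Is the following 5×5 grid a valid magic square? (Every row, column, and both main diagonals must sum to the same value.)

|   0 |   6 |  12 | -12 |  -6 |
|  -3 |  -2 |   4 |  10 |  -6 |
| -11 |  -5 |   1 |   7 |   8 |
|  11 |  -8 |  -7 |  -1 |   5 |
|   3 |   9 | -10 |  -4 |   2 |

Row 1: 0 + 6 + 12 + (-12) + (-6) = 0.
Row 2: -3 + (-2) + 4 + 10 + (-6) = 3.
Row 3: -11 + (-5) + 1 + 7 + 8 = 0.
Row 4: 11 + (-8) + (-7) + (-1) + 5 = 0.
Row 5: 3 + 9 + (-10) + (-4) + 2 = 0.
Column 1: 0 + (-3) + (-11) + 11 + 3 = 0.
Column 2: 6 + (-2) + (-5) + (-8) + 9 = 0.
Column 3: 12 + 4 + 1 + (-7) + (-10) = 0.
Column 4: -12 + 10 + 7 + (-1) + (-4) = 0.
Column 5: -6 + (-6) + 8 + 5 + 2 = 3.
Main diagonal: 0 + (-2) + 1 + (-1) + 2 = 0.
Anti-diagonal: -6 + 10 + 1 + (-8) + 3 = 0.

No — column 2 sums to 0 but row 2 sums to 3.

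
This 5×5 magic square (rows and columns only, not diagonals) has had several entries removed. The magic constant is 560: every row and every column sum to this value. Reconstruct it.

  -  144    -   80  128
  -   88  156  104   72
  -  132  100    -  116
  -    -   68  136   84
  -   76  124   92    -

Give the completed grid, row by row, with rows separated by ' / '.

Row 2 must total 560; the given cells sum to 420, so (2,1) = 140.
Using column 2: 144 + 88 + 132 + 76 + ? → (4,2) = 560 − 440 = 120.
The remaining cell in column 3 is (1,3) = 560 − 448 = 112.
Column 4 needs 560; the known cells sum to 412, so (3,4) = 148.
The remaining cell in column 5 is (5,5) = 560 − 400 = 160.
The remaining cell in row 1 is (1,1) = 560 − 464 = 96.
From row 3, 560 − (132 + 100 + 148 + 116) gives (3,1) = 64.
Row 4 must total 560; the given cells sum to 408, so (4,1) = 152.
The remaining cell in row 5 is (5,1) = 560 − 452 = 108.

96 144 112 80 128 / 140 88 156 104 72 / 64 132 100 148 116 / 152 120 68 136 84 / 108 76 124 92 160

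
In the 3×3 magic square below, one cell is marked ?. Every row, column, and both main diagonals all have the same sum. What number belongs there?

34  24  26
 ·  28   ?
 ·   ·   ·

36

Row 1 is complete and sums to 84; that is the magic constant.
The remaining cell in column 2 is (3,2) = 84 − 52 = 32.
Main diagonal needs 84; the known cells sum to 62, so (3,3) = 22.
Anti-diagonal must total 84; the given cells sum to 54, so (3,1) = 30.
From column 1, 84 − (34 + 30) gives (2,1) = 20.
Column 3 needs 84; the known cells sum to 48, so (2,3) = 36.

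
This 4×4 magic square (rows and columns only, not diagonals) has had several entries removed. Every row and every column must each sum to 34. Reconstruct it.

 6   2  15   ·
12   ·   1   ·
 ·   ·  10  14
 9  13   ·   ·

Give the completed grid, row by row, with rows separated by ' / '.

Using row 1: 6 + 2 + 15 + ? → (1,4) = 34 − 23 = 11.
Column 1 must total 34; the given cells sum to 27, so (3,1) = 7.
The remaining cell in column 3 is (4,3) = 34 − 26 = 8.
From row 3, 34 − (7 + 10 + 14) gives (3,2) = 3.
Row 4: 9 + 13 + 8 + ? = 34, so (4,4) = 4.
From column 2, 34 − (2 + 3 + 13) gives (2,2) = 16.
Column 4 needs 34; the known cells sum to 29, so (2,4) = 5.

6 2 15 11 / 12 16 1 5 / 7 3 10 14 / 9 13 8 4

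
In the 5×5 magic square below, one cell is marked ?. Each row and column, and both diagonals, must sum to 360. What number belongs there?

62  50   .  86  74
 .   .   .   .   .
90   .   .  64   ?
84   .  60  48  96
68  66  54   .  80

52

Using row 1: 62 + 50 + 86 + 74 + ? → (1,3) = 360 − 272 = 88.
Row 4 must total 360; the given cells sum to 288, so (4,2) = 72.
Row 5 must total 360; the given cells sum to 268, so (5,4) = 92.
The remaining cell in column 1 is (2,1) = 360 − 304 = 56.
Column 4 must total 360; the given cells sum to 290, so (2,4) = 70.
From anti-diagonal, 360 − (74 + 70 + 72 + 68) gives (3,3) = 76.
Column 3 needs 360; the known cells sum to 278, so (2,3) = 82.
The remaining cell in main diagonal is (2,2) = 360 − 266 = 94.
Row 2 must total 360; the given cells sum to 302, so (2,5) = 58.
Column 2: 50 + 94 + 72 + 66 + ? = 360, so (3,2) = 78.
Column 5 must total 360; the given cells sum to 308, so (3,5) = 52.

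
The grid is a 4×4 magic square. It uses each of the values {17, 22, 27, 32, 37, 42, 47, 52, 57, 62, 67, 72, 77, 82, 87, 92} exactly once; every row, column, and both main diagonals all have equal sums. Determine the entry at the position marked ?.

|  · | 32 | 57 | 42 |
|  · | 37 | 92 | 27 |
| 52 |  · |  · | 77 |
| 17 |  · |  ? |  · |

47

The 16 entries sum to 872, so each line sums to 872/4 = 218.
Row 1: 32 + 57 + 42 + ? = 218, so (1,1) = 87.
Row 2 must total 218; the given cells sum to 156, so (2,1) = 62.
From column 4, 218 − (42 + 27 + 77) gives (4,4) = 72.
Main diagonal needs 218; the known cells sum to 196, so (3,3) = 22.
Anti-diagonal must total 218; the given cells sum to 151, so (3,2) = 67.
Column 2: 32 + 37 + 67 + ? = 218, so (4,2) = 82.
The remaining cell in column 3 is (4,3) = 218 − 171 = 47.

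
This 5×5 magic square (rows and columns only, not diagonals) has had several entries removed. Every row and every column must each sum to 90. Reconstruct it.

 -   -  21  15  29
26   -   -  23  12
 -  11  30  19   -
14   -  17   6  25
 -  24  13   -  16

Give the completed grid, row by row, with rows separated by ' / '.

18 7 21 15 29 / 26 20 9 23 12 / 22 11 30 19 8 / 14 28 17 6 25 / 10 24 13 27 16

Row 4: 14 + 17 + 6 + 25 + ? = 90, so (4,2) = 28.
The remaining cell in column 3 is (2,3) = 90 − 81 = 9.
Column 4 needs 90; the known cells sum to 63, so (5,4) = 27.
Column 5: 29 + 12 + 25 + 16 + ? = 90, so (3,5) = 8.
Row 2 needs 90; the known cells sum to 70, so (2,2) = 20.
Row 3 must total 90; the given cells sum to 68, so (3,1) = 22.
Row 5: 24 + 13 + 27 + 16 + ? = 90, so (5,1) = 10.
Column 1 must total 90; the given cells sum to 72, so (1,1) = 18.
Column 2 must total 90; the given cells sum to 83, so (1,2) = 7.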